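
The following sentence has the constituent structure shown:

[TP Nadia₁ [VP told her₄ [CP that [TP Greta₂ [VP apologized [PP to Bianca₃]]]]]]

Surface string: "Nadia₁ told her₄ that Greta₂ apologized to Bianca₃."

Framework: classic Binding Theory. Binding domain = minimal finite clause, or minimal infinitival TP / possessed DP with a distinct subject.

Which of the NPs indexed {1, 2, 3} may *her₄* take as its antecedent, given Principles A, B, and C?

none

*her* is a pronoun, so Principle B applies: it must be free in its binding domain.
Binding domain of *her₄*: the matrix TP, whose subject is Nadia₁.
*Nadia₁* c-commands the pronoun within its binding domain → coindexation would violate Principle B.
*Greta₂*: the pronoun c-commands this R-expression → coindexation would violate Principle C on *Greta₂*.
*Bianca₃*: the pronoun c-commands this R-expression → coindexation would violate Principle C on *Bianca₃*.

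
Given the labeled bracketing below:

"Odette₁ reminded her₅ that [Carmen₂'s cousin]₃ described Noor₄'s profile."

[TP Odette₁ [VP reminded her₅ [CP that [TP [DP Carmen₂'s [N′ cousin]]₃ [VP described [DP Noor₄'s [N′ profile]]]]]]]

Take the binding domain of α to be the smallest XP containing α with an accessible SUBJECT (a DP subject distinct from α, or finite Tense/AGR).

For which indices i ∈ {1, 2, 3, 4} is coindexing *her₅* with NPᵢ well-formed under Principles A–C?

none

*her* is a pronoun, so Principle B applies: it must be free in its binding domain.
Binding domain of *her₅*: the matrix TP, whose subject is Odette₁.
*Odette₁* c-commands the pronoun within its binding domain → coindexation would violate Principle B.
*Carmen₂*: the pronoun c-commands this R-expression → coindexation would violate Principle C on *Carmen₂*.
*[Carmen₂'s cousin]₃*: the pronoun c-commands this R-expression → coindexation would violate Principle C on *[Carmen₂'s cousin]₃*.
*Noor₄*: the pronoun c-commands this R-expression → coindexation would violate Principle C on *Noor₄*.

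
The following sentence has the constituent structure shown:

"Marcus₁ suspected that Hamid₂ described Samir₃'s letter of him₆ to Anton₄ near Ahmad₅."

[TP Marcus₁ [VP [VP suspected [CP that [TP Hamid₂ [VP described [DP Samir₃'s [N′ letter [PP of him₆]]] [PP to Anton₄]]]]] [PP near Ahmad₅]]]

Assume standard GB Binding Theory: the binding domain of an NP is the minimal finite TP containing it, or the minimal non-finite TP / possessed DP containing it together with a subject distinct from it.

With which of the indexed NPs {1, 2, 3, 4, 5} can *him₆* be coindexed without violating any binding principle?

{1, 2, 4, 5}

*him* is a pronoun, so Principle B applies: it must be free in its binding domain.
Binding domain of *him₆*: the possessed DP, whose subject is Samir₃.
*Marcus₁* c-commands the pronoun but from outside its binding domain, and is not c-commanded by it → coindexation permitted.
*Hamid₂* c-commands the pronoun but from outside its binding domain, and is not c-commanded by it → coindexation permitted.
*Samir₃* c-commands the pronoun within its binding domain → coindexation would violate Principle B.
*Anton₄* and the pronoun do not c-command one another → neither Principle B nor Principle C is at stake; coindexation permitted.
*Ahmad₅* and the pronoun do not c-command one another → neither Principle B nor Principle C is at stake; coindexation permitted.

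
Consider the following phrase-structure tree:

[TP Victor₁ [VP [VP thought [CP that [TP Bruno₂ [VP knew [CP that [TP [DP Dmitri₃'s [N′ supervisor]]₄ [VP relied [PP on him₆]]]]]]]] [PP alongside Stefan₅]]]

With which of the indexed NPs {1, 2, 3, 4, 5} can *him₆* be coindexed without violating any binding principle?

*him* is a pronoun, so Principle B applies: it must be free in its binding domain.
Binding domain of *him₆*: the embedded TP, whose subject is [Dmitri₃'s supervisor]₄.
*Victor₁* c-commands the pronoun but from outside its binding domain, and is not c-commanded by it → coindexation permitted.
*Bruno₂* c-commands the pronoun but from outside its binding domain, and is not c-commanded by it → coindexation permitted.
*Dmitri₃* and the pronoun do not c-command one another → neither Principle B nor Principle C is at stake; coindexation permitted.
*[Dmitri₃'s supervisor]₄* c-commands the pronoun within its binding domain → coindexation would violate Principle B.
*Stefan₅* and the pronoun do not c-command one another → neither Principle B nor Principle C is at stake; coindexation permitted.

{1, 2, 3, 5}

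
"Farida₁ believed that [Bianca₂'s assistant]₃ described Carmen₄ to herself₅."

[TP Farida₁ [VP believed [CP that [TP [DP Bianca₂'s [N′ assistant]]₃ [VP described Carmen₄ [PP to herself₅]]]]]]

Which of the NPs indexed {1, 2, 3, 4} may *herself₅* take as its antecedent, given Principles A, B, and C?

{3, 4}

*herself* is an anaphor, so Principle A applies: it must be bound in its binding domain.
Binding domain of *herself₅*: the embedded TP, whose subject is [Bianca₂'s assistant]₃.
*Farida₁* c-commands the anaphor but is outside its binding domain → cannot satisfy Principle A.
*Bianca₂* does not c-command the anaphor → cannot bind it.
*[Bianca₂'s assistant]₃* c-commands the anaphor within its binding domain → licit binder.
*Carmen₄* c-commands the anaphor within its binding domain → licit binder.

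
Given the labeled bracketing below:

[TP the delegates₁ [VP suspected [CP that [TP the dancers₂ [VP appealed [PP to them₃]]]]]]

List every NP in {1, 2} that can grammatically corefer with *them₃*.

*them* is a pronoun, so Principle B applies: it must be free in its binding domain.
Binding domain of *them₃*: the embedded TP, whose subject is the dancers₂.
*the delegates₁* c-commands the pronoun but from outside its binding domain, and is not c-commanded by it → coindexation permitted.
*the dancers₂* c-commands the pronoun within its binding domain → coindexation would violate Principle B.

{1}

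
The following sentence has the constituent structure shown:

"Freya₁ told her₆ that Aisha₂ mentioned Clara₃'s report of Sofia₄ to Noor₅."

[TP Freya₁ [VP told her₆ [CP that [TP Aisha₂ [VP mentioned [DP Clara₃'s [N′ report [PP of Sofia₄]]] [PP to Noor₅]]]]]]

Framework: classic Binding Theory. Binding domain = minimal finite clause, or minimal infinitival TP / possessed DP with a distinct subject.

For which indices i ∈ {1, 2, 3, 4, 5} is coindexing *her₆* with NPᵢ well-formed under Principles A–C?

none

*her* is a pronoun, so Principle B applies: it must be free in its binding domain.
Binding domain of *her₆*: the matrix TP, whose subject is Freya₁.
*Freya₁* c-commands the pronoun within its binding domain → coindexation would violate Principle B.
*Aisha₂*: the pronoun c-commands this R-expression → coindexation would violate Principle C on *Aisha₂*.
*Clara₃*: the pronoun c-commands this R-expression → coindexation would violate Principle C on *Clara₃*.
*Sofia₄*: the pronoun c-commands this R-expression → coindexation would violate Principle C on *Sofia₄*.
*Noor₅*: the pronoun c-commands this R-expression → coindexation would violate Principle C on *Noor₅*.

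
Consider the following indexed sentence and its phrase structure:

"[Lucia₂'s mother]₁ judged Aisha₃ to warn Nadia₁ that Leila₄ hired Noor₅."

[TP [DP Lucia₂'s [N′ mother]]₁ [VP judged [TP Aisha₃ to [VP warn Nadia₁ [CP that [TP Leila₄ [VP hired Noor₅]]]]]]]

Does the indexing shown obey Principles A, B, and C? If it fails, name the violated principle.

Principle C

The two coindexed NPs are *[Lucia₂'s mother]₁* and *Nadia₁*.
*Nadia₁* is an R-expression. Principle C requires it to be free everywhere.
*[Lucia₂'s mother]₁* c-commands it and carries the same index.
The R-expression is bound → Principle C violation.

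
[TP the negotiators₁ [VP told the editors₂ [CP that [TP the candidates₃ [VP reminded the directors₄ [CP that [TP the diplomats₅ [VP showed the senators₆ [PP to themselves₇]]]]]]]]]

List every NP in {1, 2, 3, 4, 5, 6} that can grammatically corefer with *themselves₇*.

*themselves* is an anaphor, so Principle A applies: it must be bound in its binding domain.
Binding domain of *themselves₇*: the embedded TP, whose subject is the diplomats₅.
*the negotiators₁* c-commands the anaphor but is outside its binding domain → cannot satisfy Principle A.
*the editors₂* c-commands the anaphor but is outside its binding domain → cannot satisfy Principle A.
*the candidates₃* c-commands the anaphor but is outside its binding domain → cannot satisfy Principle A.
*the directors₄* c-commands the anaphor but is outside its binding domain → cannot satisfy Principle A.
*the diplomats₅* c-commands the anaphor within its binding domain → licit binder.
*the senators₆* c-commands the anaphor within its binding domain → licit binder.

{5, 6}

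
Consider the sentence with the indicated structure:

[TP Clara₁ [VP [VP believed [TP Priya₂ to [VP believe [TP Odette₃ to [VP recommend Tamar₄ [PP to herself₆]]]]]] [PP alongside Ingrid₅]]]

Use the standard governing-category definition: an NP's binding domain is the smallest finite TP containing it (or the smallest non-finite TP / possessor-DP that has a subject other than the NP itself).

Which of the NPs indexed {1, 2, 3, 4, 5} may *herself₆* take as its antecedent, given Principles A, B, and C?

{3, 4}

*herself* is an anaphor, so Principle A applies: it must be bound in its binding domain.
Binding domain of *herself₆*: the embedded TP, whose subject is Odette₃.
*Clara₁* c-commands the anaphor but is outside its binding domain → cannot satisfy Principle A.
*Priya₂* c-commands the anaphor but is outside its binding domain → cannot satisfy Principle A.
*Odette₃* c-commands the anaphor within its binding domain → licit binder.
*Tamar₄* c-commands the anaphor within its binding domain → licit binder.
*Ingrid₅* does not c-command the anaphor → cannot bind it.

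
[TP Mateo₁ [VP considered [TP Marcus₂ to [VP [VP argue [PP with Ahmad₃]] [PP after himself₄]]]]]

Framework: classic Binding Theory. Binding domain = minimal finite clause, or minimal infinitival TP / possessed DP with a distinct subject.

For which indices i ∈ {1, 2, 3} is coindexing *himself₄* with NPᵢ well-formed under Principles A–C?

{2}

*himself* is an anaphor, so Principle A applies: it must be bound in its binding domain.
Binding domain of *himself₄*: the embedded TP, whose subject is Marcus₂.
*Mateo₁* c-commands the anaphor but is outside its binding domain → cannot satisfy Principle A.
*Marcus₂* c-commands the anaphor within its binding domain → licit binder.
*Ahmad₃* does not c-command the anaphor → cannot bind it.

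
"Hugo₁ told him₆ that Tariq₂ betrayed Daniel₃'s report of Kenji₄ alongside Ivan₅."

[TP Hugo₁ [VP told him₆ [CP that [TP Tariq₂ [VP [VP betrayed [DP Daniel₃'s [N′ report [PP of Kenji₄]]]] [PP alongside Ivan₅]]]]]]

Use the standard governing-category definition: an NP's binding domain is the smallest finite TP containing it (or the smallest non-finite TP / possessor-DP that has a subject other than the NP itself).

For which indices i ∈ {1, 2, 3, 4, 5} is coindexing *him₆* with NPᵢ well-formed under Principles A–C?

*him* is a pronoun, so Principle B applies: it must be free in its binding domain.
Binding domain of *him₆*: the matrix TP, whose subject is Hugo₁.
*Hugo₁* c-commands the pronoun within its binding domain → coindexation would violate Principle B.
*Tariq₂*: the pronoun c-commands this R-expression → coindexation would violate Principle C on *Tariq₂*.
*Daniel₃*: the pronoun c-commands this R-expression → coindexation would violate Principle C on *Daniel₃*.
*Kenji₄*: the pronoun c-commands this R-expression → coindexation would violate Principle C on *Kenji₄*.
*Ivan₅*: the pronoun c-commands this R-expression → coindexation would violate Principle C on *Ivan₅*.

none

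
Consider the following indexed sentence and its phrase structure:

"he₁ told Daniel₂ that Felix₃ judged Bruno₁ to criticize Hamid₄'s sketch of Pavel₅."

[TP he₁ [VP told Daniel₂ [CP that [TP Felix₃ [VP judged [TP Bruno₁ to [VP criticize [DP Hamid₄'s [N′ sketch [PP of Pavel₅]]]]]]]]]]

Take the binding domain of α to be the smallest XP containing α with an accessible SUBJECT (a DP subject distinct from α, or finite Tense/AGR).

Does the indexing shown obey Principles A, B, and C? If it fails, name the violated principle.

The two coindexed NPs are *he₁* and *Bruno₁*.
*Bruno₁* is an R-expression. Principle C requires it to be free everywhere.
*he₁* c-commands it and carries the same index.
The R-expression is bound → Principle C violation.

Principle C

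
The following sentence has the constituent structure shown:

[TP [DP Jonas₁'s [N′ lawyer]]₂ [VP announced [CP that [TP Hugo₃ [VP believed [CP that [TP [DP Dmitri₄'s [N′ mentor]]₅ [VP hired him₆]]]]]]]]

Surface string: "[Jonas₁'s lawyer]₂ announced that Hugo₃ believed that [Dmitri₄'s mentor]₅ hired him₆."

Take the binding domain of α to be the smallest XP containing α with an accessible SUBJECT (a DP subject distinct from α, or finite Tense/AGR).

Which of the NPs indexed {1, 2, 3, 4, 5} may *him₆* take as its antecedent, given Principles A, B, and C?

*him* is a pronoun, so Principle B applies: it must be free in its binding domain.
Binding domain of *him₆*: the embedded TP, whose subject is [Dmitri₄'s mentor]₅.
*Jonas₁* and the pronoun do not c-command one another → neither Principle B nor Principle C is at stake; coindexation permitted.
*[Jonas₁'s lawyer]₂* c-commands the pronoun but from outside its binding domain, and is not c-commanded by it → coindexation permitted.
*Hugo₃* c-commands the pronoun but from outside its binding domain, and is not c-commanded by it → coindexation permitted.
*Dmitri₄* and the pronoun do not c-command one another → neither Principle B nor Principle C is at stake; coindexation permitted.
*[Dmitri₄'s mentor]₅* c-commands the pronoun within its binding domain → coindexation would violate Principle B.

{1, 2, 3, 4}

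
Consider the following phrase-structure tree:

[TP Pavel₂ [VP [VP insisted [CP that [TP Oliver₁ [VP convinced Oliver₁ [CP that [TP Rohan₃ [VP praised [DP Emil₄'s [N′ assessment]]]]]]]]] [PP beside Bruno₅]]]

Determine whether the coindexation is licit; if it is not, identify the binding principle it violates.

The two coindexed NPs are *Oliver₁* (the lower occurrence) and *Oliver₁* (the higher occurrence).
*Oliver₁* (the lower occurrence) is an R-expression. Principle C requires it to be free everywhere.
*Oliver₁* (the higher occurrence) c-commands it and carries the same index.
The R-expression is bound → Principle C violation.

Principle C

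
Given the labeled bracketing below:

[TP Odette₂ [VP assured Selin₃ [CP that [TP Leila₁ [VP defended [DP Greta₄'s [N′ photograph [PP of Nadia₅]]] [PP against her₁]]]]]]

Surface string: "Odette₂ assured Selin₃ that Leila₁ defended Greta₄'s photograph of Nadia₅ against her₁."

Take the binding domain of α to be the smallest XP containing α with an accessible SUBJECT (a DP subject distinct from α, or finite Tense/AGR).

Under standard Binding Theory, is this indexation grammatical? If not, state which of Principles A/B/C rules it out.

The two coindexed NPs are *Leila₁* and *her₁*.
*her₁* is a pronoun. Its binding domain is the embedded TP, whose subject is Leila₁.
*Leila₁* c-commands it within that domain and carries the same index.
The pronoun is locally bound → Principle B violation.

Principle B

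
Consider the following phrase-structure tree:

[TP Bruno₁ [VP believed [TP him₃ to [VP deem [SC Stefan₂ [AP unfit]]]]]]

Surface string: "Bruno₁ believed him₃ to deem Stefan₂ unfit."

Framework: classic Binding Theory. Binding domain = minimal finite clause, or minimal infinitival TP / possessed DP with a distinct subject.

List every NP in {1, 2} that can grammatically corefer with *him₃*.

none

*him* is a pronoun, so Principle B applies: it must be free in its binding domain.
Binding domain of *him₃*: the matrix TP, whose subject is Bruno₁.
*Bruno₁* c-commands the pronoun within its binding domain → coindexation would violate Principle B.
*Stefan₂*: the pronoun c-commands this R-expression → coindexation would violate Principle C on *Stefan₂*.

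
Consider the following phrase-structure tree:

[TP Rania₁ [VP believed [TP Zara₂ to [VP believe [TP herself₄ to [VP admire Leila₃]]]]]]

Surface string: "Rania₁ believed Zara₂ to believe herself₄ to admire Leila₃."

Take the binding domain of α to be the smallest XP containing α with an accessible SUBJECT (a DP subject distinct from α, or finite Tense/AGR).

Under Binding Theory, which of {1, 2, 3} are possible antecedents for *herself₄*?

{2}

*herself* is an anaphor, so Principle A applies: it must be bound in its binding domain.
Binding domain of *herself₄*: the embedded TP, whose subject is Zara₂.
*Rania₁* c-commands the anaphor but is outside its binding domain → cannot satisfy Principle A.
*Zara₂* c-commands the anaphor within its binding domain → licit binder.
*Leila₃* does not c-command the anaphor → cannot bind it.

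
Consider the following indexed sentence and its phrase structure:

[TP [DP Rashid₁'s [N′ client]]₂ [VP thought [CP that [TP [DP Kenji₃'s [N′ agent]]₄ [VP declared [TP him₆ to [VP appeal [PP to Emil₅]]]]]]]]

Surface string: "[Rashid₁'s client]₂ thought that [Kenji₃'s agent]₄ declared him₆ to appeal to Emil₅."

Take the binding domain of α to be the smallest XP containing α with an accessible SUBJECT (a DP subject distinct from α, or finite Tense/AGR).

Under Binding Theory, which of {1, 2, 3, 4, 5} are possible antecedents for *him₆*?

*him* is a pronoun, so Principle B applies: it must be free in its binding domain.
Binding domain of *him₆*: the embedded TP, whose subject is [Kenji₃'s agent]₄.
*Rashid₁* and the pronoun do not c-command one another → neither Principle B nor Principle C is at stake; coindexation permitted.
*[Rashid₁'s client]₂* c-commands the pronoun but from outside its binding domain, and is not c-commanded by it → coindexation permitted.
*Kenji₃* and the pronoun do not c-command one another → neither Principle B nor Principle C is at stake; coindexation permitted.
*[Kenji₃'s agent]₄* c-commands the pronoun within its binding domain → coindexation would violate Principle B.
*Emil₅*: the pronoun c-commands this R-expression → coindexation would violate Principle C on *Emil₅*.

{1, 2, 3}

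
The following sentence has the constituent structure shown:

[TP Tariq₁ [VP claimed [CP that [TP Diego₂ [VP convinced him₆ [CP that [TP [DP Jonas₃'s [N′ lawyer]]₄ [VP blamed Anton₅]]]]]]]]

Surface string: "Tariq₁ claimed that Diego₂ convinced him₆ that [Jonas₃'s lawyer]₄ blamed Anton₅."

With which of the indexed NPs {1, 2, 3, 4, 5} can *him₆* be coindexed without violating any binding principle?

*him* is a pronoun, so Principle B applies: it must be free in its binding domain.
Binding domain of *him₆*: the embedded TP, whose subject is Diego₂.
*Tariq₁* c-commands the pronoun but from outside its binding domain, and is not c-commanded by it → coindexation permitted.
*Diego₂* c-commands the pronoun within its binding domain → coindexation would violate Principle B.
*Jonas₃*: the pronoun c-commands this R-expression → coindexation would violate Principle C on *Jonas₃*.
*[Jonas₃'s lawyer]₄*: the pronoun c-commands this R-expression → coindexation would violate Principle C on *[Jonas₃'s lawyer]₄*.
*Anton₅*: the pronoun c-commands this R-expression → coindexation would violate Principle C on *Anton₅*.

{1}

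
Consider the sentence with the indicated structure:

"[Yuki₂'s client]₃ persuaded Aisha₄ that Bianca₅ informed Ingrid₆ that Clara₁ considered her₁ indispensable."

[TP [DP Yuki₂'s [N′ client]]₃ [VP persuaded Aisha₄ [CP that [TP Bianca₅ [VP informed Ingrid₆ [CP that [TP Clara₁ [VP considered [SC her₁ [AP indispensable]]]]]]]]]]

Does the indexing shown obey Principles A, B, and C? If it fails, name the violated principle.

Principle B

The two coindexed NPs are *Clara₁* and *her₁*.
*her₁* is a pronoun. Its binding domain is the embedded TP, whose subject is Clara₁.
*Clara₁* c-commands it within that domain and carries the same index.
The pronoun is locally bound → Principle B violation.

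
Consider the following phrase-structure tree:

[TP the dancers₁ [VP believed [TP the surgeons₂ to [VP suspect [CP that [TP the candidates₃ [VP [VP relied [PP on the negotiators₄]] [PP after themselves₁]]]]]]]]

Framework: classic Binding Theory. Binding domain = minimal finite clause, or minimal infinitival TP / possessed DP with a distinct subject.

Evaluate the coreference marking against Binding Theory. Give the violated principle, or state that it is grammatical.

The two coindexed NPs are *the dancers₁* and *themselves₁*.
*themselves₁* is an anaphor. Principle A requires it to be bound within its binding domain — the embedded TP, whose subject is the candidates₃.
Within that domain it is c-commanded by *the candidates₃*, which does not share its index.
*the dancers₁* does c-command the anaphor, but from outside its binding domain.
The anaphor is unbound in its domain → Principle A violation.

Principle A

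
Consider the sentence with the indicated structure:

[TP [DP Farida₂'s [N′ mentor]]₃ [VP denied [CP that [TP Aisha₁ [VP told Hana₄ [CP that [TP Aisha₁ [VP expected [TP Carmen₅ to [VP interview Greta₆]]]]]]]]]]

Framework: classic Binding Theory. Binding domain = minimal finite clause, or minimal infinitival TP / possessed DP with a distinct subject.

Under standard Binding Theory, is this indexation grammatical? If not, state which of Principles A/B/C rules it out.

The two coindexed NPs are *Aisha₁* (the higher occurrence) and *Aisha₁* (the lower occurrence).
*Aisha₁* (the lower occurrence) is an R-expression. Principle C requires it to be free everywhere.
*Aisha₁* (the higher occurrence) c-commands it and carries the same index.
The R-expression is bound → Principle C violation.

Principle C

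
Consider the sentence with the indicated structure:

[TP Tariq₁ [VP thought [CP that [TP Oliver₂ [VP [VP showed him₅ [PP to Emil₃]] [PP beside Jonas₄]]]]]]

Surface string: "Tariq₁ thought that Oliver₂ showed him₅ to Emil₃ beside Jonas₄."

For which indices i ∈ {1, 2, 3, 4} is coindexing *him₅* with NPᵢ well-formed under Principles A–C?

{1, 4}

*him* is a pronoun, so Principle B applies: it must be free in its binding domain.
Binding domain of *him₅*: the embedded TP, whose subject is Oliver₂.
*Tariq₁* c-commands the pronoun but from outside its binding domain, and is not c-commanded by it → coindexation permitted.
*Oliver₂* c-commands the pronoun within its binding domain → coindexation would violate Principle B.
*Emil₃*: the pronoun c-commands this R-expression → coindexation would violate Principle C on *Emil₃*.
*Jonas₄* and the pronoun do not c-command one another → neither Principle B nor Principle C is at stake; coindexation permitted.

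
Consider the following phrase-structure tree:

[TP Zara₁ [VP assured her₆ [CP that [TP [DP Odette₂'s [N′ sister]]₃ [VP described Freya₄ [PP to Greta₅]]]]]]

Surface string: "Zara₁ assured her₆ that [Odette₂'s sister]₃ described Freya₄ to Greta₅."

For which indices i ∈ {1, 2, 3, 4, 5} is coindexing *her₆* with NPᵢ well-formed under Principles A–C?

none

*her* is a pronoun, so Principle B applies: it must be free in its binding domain.
Binding domain of *her₆*: the matrix TP, whose subject is Zara₁.
*Zara₁* c-commands the pronoun within its binding domain → coindexation would violate Principle B.
*Odette₂*: the pronoun c-commands this R-expression → coindexation would violate Principle C on *Odette₂*.
*[Odette₂'s sister]₃*: the pronoun c-commands this R-expression → coindexation would violate Principle C on *[Odette₂'s sister]₃*.
*Freya₄*: the pronoun c-commands this R-expression → coindexation would violate Principle C on *Freya₄*.
*Greta₅*: the pronoun c-commands this R-expression → coindexation would violate Principle C on *Greta₅*.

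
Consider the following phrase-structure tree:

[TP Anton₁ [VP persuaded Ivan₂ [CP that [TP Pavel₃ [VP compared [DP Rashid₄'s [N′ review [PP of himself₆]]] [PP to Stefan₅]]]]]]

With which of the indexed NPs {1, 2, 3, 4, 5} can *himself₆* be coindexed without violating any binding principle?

{4}

*himself* is an anaphor, so Principle A applies: it must be bound in its binding domain.
Binding domain of *himself₆*: the possessed DP, whose subject is Rashid₄.
*Anton₁* c-commands the anaphor but is outside its binding domain → cannot satisfy Principle A.
*Ivan₂* c-commands the anaphor but is outside its binding domain → cannot satisfy Principle A.
*Pavel₃* c-commands the anaphor but is outside its binding domain → cannot satisfy Principle A.
*Rashid₄* c-commands the anaphor within its binding domain → licit binder.
*Stefan₅* does not c-command the anaphor → cannot bind it.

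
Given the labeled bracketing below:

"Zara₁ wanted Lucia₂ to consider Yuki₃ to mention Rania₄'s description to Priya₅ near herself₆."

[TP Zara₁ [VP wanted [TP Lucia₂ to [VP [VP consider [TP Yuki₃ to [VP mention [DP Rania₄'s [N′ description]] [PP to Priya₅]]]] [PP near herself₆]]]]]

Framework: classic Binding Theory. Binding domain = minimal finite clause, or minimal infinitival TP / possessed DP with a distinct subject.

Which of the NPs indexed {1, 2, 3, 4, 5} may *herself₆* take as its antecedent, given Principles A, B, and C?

{2}

*herself* is an anaphor, so Principle A applies: it must be bound in its binding domain.
Binding domain of *herself₆*: the embedded TP, whose subject is Lucia₂.
*Zara₁* c-commands the anaphor but is outside its binding domain → cannot satisfy Principle A.
*Lucia₂* c-commands the anaphor within its binding domain → licit binder.
*Yuki₃* does not c-command the anaphor → cannot bind it.
*Rania₄* does not c-command the anaphor → cannot bind it.
*Priya₅* does not c-command the anaphor → cannot bind it.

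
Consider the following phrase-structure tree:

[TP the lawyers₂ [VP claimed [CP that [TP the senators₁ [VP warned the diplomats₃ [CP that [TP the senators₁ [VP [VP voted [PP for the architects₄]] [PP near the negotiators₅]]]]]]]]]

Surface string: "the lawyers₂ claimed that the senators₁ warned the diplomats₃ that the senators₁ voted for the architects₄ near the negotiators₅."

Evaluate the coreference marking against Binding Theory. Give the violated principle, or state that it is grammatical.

Principle C

The two coindexed NPs are *the senators₁* (the lower occurrence) and *the senators₁* (the higher occurrence).
*the senators₁* (the lower occurrence) is an R-expression. Principle C requires it to be free everywhere.
*the senators₁* (the higher occurrence) c-commands it and carries the same index.
The R-expression is bound → Principle C violation.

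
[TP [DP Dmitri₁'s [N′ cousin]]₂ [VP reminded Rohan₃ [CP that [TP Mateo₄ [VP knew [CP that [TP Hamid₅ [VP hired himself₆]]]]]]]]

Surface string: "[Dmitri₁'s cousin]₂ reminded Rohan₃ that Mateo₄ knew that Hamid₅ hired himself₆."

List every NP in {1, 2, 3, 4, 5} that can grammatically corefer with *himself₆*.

*himself* is an anaphor, so Principle A applies: it must be bound in its binding domain.
Binding domain of *himself₆*: the embedded TP, whose subject is Hamid₅.
*Dmitri₁* does not c-command the anaphor → cannot bind it.
*[Dmitri₁'s cousin]₂* c-commands the anaphor but is outside its binding domain → cannot satisfy Principle A.
*Rohan₃* c-commands the anaphor but is outside its binding domain → cannot satisfy Principle A.
*Mateo₄* c-commands the anaphor but is outside its binding domain → cannot satisfy Principle A.
*Hamid₅* c-commands the anaphor within its binding domain → licit binder.

{5}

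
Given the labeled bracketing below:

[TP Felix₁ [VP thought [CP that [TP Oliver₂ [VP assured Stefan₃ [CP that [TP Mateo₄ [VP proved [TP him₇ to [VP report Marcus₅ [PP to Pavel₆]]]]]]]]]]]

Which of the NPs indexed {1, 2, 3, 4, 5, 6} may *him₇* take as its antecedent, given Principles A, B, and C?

{1, 2, 3}

*him* is a pronoun, so Principle B applies: it must be free in its binding domain.
Binding domain of *him₇*: the embedded TP, whose subject is Mateo₄.
*Felix₁* c-commands the pronoun but from outside its binding domain, and is not c-commanded by it → coindexation permitted.
*Oliver₂* c-commands the pronoun but from outside its binding domain, and is not c-commanded by it → coindexation permitted.
*Stefan₃* c-commands the pronoun but from outside its binding domain, and is not c-commanded by it → coindexation permitted.
*Mateo₄* c-commands the pronoun within its binding domain → coindexation would violate Principle B.
*Marcus₅*: the pronoun c-commands this R-expression → coindexation would violate Principle C on *Marcus₅*.
*Pavel₆*: the pronoun c-commands this R-expression → coindexation would violate Principle C on *Pavel₆*.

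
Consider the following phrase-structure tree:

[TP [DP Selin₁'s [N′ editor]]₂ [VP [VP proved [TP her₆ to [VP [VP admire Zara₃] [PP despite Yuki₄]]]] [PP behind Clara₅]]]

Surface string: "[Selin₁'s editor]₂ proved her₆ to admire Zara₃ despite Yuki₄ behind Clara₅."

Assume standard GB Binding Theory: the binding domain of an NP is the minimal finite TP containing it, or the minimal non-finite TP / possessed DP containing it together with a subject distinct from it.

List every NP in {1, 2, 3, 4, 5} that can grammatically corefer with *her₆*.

{1, 5}

*her* is a pronoun, so Principle B applies: it must be free in its binding domain.
Binding domain of *her₆*: the matrix TP, whose subject is [Selin₁'s editor]₂.
*Selin₁* and the pronoun do not c-command one another → neither Principle B nor Principle C is at stake; coindexation permitted.
*[Selin₁'s editor]₂* c-commands the pronoun within its binding domain → coindexation would violate Principle B.
*Zara₃*: the pronoun c-commands this R-expression → coindexation would violate Principle C on *Zara₃*.
*Yuki₄*: the pronoun c-commands this R-expression → coindexation would violate Principle C on *Yuki₄*.
*Clara₅* and the pronoun do not c-command one another → neither Principle B nor Principle C is at stake; coindexation permitted.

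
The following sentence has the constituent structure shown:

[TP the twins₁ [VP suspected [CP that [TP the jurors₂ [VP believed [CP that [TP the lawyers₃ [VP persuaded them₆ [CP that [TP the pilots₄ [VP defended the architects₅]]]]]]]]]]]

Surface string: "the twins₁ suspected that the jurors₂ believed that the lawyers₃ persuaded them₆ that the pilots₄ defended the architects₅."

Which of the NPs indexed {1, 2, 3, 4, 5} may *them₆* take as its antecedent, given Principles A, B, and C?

{1, 2}

*them* is a pronoun, so Principle B applies: it must be free in its binding domain.
Binding domain of *them₆*: the embedded TP, whose subject is the lawyers₃.
*the twins₁* c-commands the pronoun but from outside its binding domain, and is not c-commanded by it → coindexation permitted.
*the jurors₂* c-commands the pronoun but from outside its binding domain, and is not c-commanded by it → coindexation permitted.
*the lawyers₃* c-commands the pronoun within its binding domain → coindexation would violate Principle B.
*the pilots₄*: the pronoun c-commands this R-expression → coindexation would violate Principle C on *the pilots₄*.
*the architects₅*: the pronoun c-commands this R-expression → coindexation would violate Principle C on *the architects₅*.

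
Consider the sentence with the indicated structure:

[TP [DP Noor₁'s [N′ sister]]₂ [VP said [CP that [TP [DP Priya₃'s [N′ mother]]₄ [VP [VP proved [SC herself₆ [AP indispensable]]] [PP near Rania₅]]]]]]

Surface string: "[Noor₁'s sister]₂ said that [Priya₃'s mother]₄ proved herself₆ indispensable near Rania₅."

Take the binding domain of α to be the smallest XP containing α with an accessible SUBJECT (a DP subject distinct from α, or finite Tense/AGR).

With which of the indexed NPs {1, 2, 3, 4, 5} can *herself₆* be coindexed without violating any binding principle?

{4}

*herself* is an anaphor, so Principle A applies: it must be bound in its binding domain.
Binding domain of *herself₆*: the embedded TP, whose subject is [Priya₃'s mother]₄.
*Noor₁* does not c-command the anaphor → cannot bind it.
*[Noor₁'s sister]₂* c-commands the anaphor but is outside its binding domain → cannot satisfy Principle A.
*Priya₃* does not c-command the anaphor → cannot bind it.
*[Priya₃'s mother]₄* c-commands the anaphor within its binding domain → licit binder.
*Rania₅* does not c-command the anaphor → cannot bind it.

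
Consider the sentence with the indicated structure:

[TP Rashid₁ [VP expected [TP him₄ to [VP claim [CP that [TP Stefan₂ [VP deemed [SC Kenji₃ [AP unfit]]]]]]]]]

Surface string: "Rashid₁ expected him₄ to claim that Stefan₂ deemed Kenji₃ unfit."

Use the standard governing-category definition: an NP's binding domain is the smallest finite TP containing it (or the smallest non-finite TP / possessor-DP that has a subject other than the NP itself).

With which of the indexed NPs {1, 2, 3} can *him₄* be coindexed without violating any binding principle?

*him* is a pronoun, so Principle B applies: it must be free in its binding domain.
Binding domain of *him₄*: the matrix TP, whose subject is Rashid₁.
*Rashid₁* c-commands the pronoun within its binding domain → coindexation would violate Principle B.
*Stefan₂*: the pronoun c-commands this R-expression → coindexation would violate Principle C on *Stefan₂*.
*Kenji₃*: the pronoun c-commands this R-expression → coindexation would violate Principle C on *Kenji₃*.

none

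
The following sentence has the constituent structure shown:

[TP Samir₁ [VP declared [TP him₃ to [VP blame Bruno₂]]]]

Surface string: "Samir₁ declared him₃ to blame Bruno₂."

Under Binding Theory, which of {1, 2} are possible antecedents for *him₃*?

*him* is a pronoun, so Principle B applies: it must be free in its binding domain.
Binding domain of *him₃*: the matrix TP, whose subject is Samir₁.
*Samir₁* c-commands the pronoun within its binding domain → coindexation would violate Principle B.
*Bruno₂*: the pronoun c-commands this R-expression → coindexation would violate Principle C on *Bruno₂*.

none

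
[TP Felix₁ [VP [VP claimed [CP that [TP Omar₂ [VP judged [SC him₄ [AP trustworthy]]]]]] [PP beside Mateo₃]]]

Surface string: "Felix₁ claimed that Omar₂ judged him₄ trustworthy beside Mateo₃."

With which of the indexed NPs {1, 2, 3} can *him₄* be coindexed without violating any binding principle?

*him* is a pronoun, so Principle B applies: it must be free in its binding domain.
Binding domain of *him₄*: the embedded TP, whose subject is Omar₂.
*Felix₁* c-commands the pronoun but from outside its binding domain, and is not c-commanded by it → coindexation permitted.
*Omar₂* c-commands the pronoun within its binding domain → coindexation would violate Principle B.
*Mateo₃* and the pronoun do not c-command one another → neither Principle B nor Principle C is at stake; coindexation permitted.

{1, 3}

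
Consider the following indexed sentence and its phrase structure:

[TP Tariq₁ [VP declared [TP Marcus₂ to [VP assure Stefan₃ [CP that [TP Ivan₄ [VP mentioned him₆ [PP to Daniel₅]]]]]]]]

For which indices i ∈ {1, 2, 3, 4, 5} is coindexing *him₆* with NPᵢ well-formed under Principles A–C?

{1, 2, 3}

*him* is a pronoun, so Principle B applies: it must be free in its binding domain.
Binding domain of *him₆*: the embedded TP, whose subject is Ivan₄.
*Tariq₁* c-commands the pronoun but from outside its binding domain, and is not c-commanded by it → coindexation permitted.
*Marcus₂* c-commands the pronoun but from outside its binding domain, and is not c-commanded by it → coindexation permitted.
*Stefan₃* c-commands the pronoun but from outside its binding domain, and is not c-commanded by it → coindexation permitted.
*Ivan₄* c-commands the pronoun within its binding domain → coindexation would violate Principle B.
*Daniel₅*: the pronoun c-commands this R-expression → coindexation would violate Principle C on *Daniel₅*.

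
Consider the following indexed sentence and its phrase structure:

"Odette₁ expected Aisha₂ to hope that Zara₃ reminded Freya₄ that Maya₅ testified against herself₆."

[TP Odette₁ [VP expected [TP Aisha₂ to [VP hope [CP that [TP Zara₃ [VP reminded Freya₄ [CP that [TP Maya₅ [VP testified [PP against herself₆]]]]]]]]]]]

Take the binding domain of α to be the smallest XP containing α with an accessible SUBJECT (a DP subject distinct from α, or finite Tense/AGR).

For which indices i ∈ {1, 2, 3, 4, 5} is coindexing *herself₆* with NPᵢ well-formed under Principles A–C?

{5}

*herself* is an anaphor, so Principle A applies: it must be bound in its binding domain.
Binding domain of *herself₆*: the embedded TP, whose subject is Maya₅.
*Odette₁* c-commands the anaphor but is outside its binding domain → cannot satisfy Principle A.
*Aisha₂* c-commands the anaphor but is outside its binding domain → cannot satisfy Principle A.
*Zara₃* c-commands the anaphor but is outside its binding domain → cannot satisfy Principle A.
*Freya₄* c-commands the anaphor but is outside its binding domain → cannot satisfy Principle A.
*Maya₅* c-commands the anaphor within its binding domain → licit binder.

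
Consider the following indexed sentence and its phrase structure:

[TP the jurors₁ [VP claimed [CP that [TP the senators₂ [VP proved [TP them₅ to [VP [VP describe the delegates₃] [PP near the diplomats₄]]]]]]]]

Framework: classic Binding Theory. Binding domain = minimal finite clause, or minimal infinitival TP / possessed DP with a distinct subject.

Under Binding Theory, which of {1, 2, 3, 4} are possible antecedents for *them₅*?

*them* is a pronoun, so Principle B applies: it must be free in its binding domain.
Binding domain of *them₅*: the embedded TP, whose subject is the senators₂.
*the jurors₁* c-commands the pronoun but from outside its binding domain, and is not c-commanded by it → coindexation permitted.
*the senators₂* c-commands the pronoun within its binding domain → coindexation would violate Principle B.
*the delegates₃*: the pronoun c-commands this R-expression → coindexation would violate Principle C on *the delegates₃*.
*the diplomats₄*: the pronoun c-commands this R-expression → coindexation would violate Principle C on *the diplomats₄*.

{1}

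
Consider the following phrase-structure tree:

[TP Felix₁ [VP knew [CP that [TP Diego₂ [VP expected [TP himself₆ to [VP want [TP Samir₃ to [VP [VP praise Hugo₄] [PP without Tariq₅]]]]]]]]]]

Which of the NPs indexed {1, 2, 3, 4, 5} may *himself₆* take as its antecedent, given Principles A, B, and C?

*himself* is an anaphor, so Principle A applies: it must be bound in its binding domain.
Binding domain of *himself₆*: the embedded TP, whose subject is Diego₂.
*Felix₁* c-commands the anaphor but is outside its binding domain → cannot satisfy Principle A.
*Diego₂* c-commands the anaphor within its binding domain → licit binder.
*Samir₃* does not c-command the anaphor → cannot bind it.
*Hugo₄* does not c-command the anaphor → cannot bind it.
*Tariq₅* does not c-command the anaphor → cannot bind it.

{2}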